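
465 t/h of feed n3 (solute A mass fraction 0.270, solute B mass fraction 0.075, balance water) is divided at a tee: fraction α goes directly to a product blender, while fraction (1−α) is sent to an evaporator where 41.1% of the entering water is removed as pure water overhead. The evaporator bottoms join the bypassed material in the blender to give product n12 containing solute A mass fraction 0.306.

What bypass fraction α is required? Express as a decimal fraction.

0.563

All 465×0.270 = 125.55 t/h of solute A reaches n12, so n12 = 125.55/0.306 = 410.29 t/h and vapour = 54.706 t/h.
The evaporator receives (1−α)·465 of feed at 0.655 water and removes 0.411 of that water:
0.411×0.655×(1−α)×465 = 54.706
(1−α) = 54.706/125.18 = 0.4370;  α = 0.5630.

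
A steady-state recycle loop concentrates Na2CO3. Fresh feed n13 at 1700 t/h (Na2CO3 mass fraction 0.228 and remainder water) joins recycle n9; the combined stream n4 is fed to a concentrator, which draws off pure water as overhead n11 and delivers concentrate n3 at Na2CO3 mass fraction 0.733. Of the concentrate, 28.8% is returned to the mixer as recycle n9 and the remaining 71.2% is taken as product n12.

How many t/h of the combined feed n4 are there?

1914 t/h

Overall Na2CO3 balance (none leaves overhead): Na2CO3 in fresh feed = Na2CO3 in product, i.e. 1700×0.228 = (1−0.288)·n3·0.733.
n3 = 387.6/(0.733×0.712) = 742.68 t/h.
Recycle n9 = 0.288×742.68 = 213.89 t/h.
Combined feed n4 = 1700 + 213.89 = 1913.9 t/h.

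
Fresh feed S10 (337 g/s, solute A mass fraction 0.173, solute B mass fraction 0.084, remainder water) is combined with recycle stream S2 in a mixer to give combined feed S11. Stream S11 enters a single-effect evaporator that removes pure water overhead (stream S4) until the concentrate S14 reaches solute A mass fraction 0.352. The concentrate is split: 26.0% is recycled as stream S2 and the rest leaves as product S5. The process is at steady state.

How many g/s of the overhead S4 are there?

Overall solute A balance (none leaves overhead): solute A in fresh feed = solute A in product, i.e. 337×0.173 = (1−0.260)·S14·0.352.
S14 = 58.301/(0.352×0.740) = 223.82 g/s.
Recycle S2 = 0.260×223.82 = 58.194 g/s.
Combined feed S11 = 337 + 58.194 = 395.19 g/s.
Overhead S4 = S11 − S14 = 395.19 − 223.82 = 171.37 g/s.

171.4 g/s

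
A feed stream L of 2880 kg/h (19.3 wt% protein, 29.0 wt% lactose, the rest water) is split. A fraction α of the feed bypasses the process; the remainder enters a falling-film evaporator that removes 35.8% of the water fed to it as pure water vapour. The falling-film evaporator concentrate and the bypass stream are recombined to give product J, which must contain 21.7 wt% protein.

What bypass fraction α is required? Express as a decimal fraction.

0.402

All 2880×0.193 = 555.84 kg/h of protein reaches J, so J = 555.84/0.217 = 2561.5 kg/h and vapour = 318.53 kg/h.
The evaporator receives (1−α)·2880 of feed at 0.517 water and removes 0.358 of that water:
0.358×0.517×(1−α)×2880 = 318.53
(1−α) = 318.53/533.05 = 0.5976;  α = 0.4024.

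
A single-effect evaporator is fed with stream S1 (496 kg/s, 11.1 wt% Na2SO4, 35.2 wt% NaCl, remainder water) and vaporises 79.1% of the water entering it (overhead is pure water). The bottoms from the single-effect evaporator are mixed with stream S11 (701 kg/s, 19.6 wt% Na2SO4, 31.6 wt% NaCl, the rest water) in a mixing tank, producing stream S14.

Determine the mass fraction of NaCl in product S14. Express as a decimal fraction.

0.402

Vapour removed = 0.791×0.537×496 = 210.68 kg/s; concentrate = 285.32 kg/s.
NaCl reaching the mixer = 174.59 (from concentrate) + 701×0.316 = 396.11 kg/s.
Product flow = 285.32 + 701 = 986.32 kg/s; NaCl fraction = 0.402.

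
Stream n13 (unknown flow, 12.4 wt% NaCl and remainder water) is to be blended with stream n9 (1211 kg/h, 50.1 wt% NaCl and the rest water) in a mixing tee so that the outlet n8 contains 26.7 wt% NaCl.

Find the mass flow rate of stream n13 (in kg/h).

Let n13 be the unknown flow. Total out = 1211 + n13.
NaCl balance: 606.71 + 0.124·n13 = 0.267·(1211 + n13)
(0.124 − 0.267)·n13 = 0.267×1211 − 606.71 = -283.37
n13 = -283.37 / -0.143 = 1981.6 kg/h

1982 kg/h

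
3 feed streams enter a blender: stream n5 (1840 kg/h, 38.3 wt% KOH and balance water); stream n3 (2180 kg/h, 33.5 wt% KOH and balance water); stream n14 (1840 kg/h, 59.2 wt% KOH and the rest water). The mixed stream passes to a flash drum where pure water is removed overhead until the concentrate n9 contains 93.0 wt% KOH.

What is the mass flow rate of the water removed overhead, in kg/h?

3146 kg/h

KOH entering = 1840×0.383 + 2180×0.335 + 1840×0.592 = 2524.3 kg/h.
All KOH reports to n9, so n9 = 2524.3/0.930 = 2714.3 kg/h.
Total feed = 5860 kg/h; overhead = 5860 − 2714.3 = 3145.7 kg/h.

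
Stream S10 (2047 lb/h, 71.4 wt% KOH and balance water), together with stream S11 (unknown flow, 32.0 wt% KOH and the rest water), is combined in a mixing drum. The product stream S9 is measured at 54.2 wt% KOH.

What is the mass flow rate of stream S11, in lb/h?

1586 lb/h

Let S11 be the unknown flow. Total out = 2047 + S11.
KOH balance: 1461.6 + 0.320·S11 = 0.542·(2047 + S11)
(0.320 − 0.542)·S11 = 0.542×2047 − 1461.6 = -352.08
S11 = -352.08 / -0.222 = 1586 lb/h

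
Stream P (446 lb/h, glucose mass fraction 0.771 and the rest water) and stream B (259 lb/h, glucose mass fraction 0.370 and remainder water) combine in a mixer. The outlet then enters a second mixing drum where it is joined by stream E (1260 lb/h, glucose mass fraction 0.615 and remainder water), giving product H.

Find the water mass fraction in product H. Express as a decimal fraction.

0.382

Overall, product flow = 1965 lb/h.
water in = 446×0.229 + 259×0.630 + 1260×0.385 = 750.4 lb/h.
water fraction in H = 0.382.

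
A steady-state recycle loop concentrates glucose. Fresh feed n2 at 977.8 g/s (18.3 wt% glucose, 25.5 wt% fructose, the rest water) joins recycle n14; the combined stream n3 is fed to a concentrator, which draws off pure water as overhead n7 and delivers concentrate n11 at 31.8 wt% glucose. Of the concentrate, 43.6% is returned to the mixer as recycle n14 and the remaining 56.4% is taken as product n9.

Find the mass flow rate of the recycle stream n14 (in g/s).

435 g/s

Overall glucose balance (none leaves overhead): glucose in fresh feed = glucose in product, i.e. 977.8×0.183 = (1−0.436)·n11·0.318.
n11 = 178.94/(0.318×0.564) = 997.69 g/s.
Recycle n14 = 0.436×997.69 = 434.99 g/s.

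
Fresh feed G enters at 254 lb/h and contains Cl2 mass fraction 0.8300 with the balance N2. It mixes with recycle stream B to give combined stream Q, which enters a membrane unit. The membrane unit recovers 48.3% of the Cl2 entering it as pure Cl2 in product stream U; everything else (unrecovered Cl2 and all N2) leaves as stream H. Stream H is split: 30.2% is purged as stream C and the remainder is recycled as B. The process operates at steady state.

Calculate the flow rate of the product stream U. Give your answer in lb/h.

159.3 lb/h

Cl2 in Q: m_A = 254×0.830 + (1−0.302)·(1−0.483)·m_A, so m_A = 210.82/0.6391 = 329.85 lb/h.
Product U = 0.483×329.85 = 159.32 lb/h.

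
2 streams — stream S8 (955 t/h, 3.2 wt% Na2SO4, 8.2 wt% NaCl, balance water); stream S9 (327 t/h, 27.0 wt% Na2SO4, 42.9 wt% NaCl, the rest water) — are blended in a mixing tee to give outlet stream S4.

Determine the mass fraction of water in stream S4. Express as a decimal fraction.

0.7368

Total flow out = 955 + 327 = 1282 t/h.
water in = 955×0.886 + 327×0.301 = 944.56 t/h.
water mass fraction in S4 = 944.56/1282 = 0.7368.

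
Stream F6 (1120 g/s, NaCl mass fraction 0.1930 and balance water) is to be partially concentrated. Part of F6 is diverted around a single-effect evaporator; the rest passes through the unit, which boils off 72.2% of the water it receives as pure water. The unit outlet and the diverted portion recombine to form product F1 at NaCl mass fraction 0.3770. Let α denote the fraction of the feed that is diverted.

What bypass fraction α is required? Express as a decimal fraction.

All 1120×0.193 = 216.16 g/s of NaCl reaches F1, so F1 = 216.16/0.377 = 573.37 g/s and vapour = 546.63 g/s.
The evaporator receives (1−α)·1120 of feed at 0.807 water and removes 0.722 of that water:
0.722×0.807×(1−α)×1120 = 546.63
(1−α) = 546.63/652.57 = 0.8377;  α = 0.1623.

0.162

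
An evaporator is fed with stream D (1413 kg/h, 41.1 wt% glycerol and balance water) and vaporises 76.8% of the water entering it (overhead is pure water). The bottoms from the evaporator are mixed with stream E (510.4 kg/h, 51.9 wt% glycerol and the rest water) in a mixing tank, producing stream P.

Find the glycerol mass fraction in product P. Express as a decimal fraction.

0.6585

Vapour removed = 0.768×0.589×1413 = 639.17 kg/h; concentrate = 773.83 kg/h.
glycerol reaching the mixer = 580.74 (from concentrate) + 510.4×0.519 = 845.64 kg/h.
Product flow = 773.83 + 510.4 = 1284.2 kg/h; glycerol fraction = 0.6585.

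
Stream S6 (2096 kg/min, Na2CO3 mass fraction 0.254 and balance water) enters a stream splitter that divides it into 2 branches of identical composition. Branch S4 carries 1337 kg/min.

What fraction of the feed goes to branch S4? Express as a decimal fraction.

0.638

Fraction to S4 = 1337/2096 = 0.6379.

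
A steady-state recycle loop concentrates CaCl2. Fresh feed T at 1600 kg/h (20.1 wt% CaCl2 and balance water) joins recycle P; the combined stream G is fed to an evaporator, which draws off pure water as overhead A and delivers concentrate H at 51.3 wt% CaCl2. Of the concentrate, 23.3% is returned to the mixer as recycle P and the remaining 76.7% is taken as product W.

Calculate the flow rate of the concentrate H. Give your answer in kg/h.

817.3 kg/h

Overall CaCl2 balance (none leaves overhead): CaCl2 in fresh feed = CaCl2 in product, i.e. 1600×0.201 = (1−0.233)·H·0.513.
H = 321.6/(0.513×0.767) = 817.34 kg/h.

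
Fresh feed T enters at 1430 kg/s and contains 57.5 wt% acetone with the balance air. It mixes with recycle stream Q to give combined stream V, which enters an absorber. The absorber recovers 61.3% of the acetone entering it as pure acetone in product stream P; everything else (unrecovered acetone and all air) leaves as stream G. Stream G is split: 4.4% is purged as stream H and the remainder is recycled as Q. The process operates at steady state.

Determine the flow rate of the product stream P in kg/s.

800 kg/s

acetone in V: m_A = 1430×0.575 + (1−0.044)·(1−0.613)·m_A, so m_A = 822.25/0.6300 = 1305.1 kg/s.
Product P = 0.613×1305.1 = 800.03 kg/s.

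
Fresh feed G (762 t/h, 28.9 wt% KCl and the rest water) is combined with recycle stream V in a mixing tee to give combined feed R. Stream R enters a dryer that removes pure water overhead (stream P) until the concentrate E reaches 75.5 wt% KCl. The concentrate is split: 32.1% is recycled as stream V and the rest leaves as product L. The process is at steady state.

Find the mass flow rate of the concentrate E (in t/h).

Overall KCl balance (none leaves overhead): KCl in fresh feed = KCl in product, i.e. 762×0.289 = (1−0.321)·E·0.755.
E = 220.22/(0.755×0.679) = 429.57 t/h.

429.6 t/h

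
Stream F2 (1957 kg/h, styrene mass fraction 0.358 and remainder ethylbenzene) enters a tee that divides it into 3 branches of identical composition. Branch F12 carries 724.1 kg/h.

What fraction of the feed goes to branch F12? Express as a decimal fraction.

Fraction to F12 = 724.1/1957 = 0.3700.

0.370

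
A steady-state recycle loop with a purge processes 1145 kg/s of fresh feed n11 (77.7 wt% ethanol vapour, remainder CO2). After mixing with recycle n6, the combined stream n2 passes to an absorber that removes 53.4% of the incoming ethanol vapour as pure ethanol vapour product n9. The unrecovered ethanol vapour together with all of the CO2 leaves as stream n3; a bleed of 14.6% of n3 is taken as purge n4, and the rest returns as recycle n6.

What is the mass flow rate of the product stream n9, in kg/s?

789.1 kg/s

ethanol vapour in n2: m_A = 1145×0.777 + (1−0.146)·(1−0.534)·m_A, so m_A = 889.67/0.6020 = 1477.8 kg/s.
Product n9 = 0.534×1477.8 = 789.12 kg/s.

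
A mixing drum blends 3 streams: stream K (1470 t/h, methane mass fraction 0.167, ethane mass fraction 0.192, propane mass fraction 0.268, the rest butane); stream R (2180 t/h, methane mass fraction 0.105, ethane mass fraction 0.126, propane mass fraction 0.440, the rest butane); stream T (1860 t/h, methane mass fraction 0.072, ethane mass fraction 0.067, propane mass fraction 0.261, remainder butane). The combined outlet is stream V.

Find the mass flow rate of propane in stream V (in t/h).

1839 t/h

propane out = propane in = 1470×0.268 + 2180×0.440 + 1860×0.261 = 1838.6 t/h.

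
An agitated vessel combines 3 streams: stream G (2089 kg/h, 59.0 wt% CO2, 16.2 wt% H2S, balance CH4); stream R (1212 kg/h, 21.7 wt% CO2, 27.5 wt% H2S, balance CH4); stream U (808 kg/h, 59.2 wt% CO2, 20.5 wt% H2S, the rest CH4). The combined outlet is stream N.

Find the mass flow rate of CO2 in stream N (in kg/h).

1974 kg/h

CO2 out = CO2 in = 2089×0.590 + 1212×0.217 + 808×0.592 = 1973.8 kg/h.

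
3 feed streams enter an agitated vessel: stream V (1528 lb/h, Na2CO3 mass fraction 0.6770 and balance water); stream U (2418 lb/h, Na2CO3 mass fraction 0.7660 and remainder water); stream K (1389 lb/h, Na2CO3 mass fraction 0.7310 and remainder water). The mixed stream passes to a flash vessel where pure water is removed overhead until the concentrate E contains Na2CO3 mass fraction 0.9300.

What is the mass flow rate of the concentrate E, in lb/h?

4196 lb/h

Na2CO3 entering = 1528×0.677 + 2418×0.766 + 1389×0.731 = 3902 lb/h.
All Na2CO3 reports to E, so E = 3902/0.930 = 4195.7 lb/h.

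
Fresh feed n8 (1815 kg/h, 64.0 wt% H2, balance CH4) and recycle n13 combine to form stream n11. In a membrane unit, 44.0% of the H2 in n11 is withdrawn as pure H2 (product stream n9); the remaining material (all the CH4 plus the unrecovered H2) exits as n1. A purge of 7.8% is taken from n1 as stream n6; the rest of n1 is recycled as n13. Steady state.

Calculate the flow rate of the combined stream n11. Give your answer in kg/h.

10780 kg/h

CH4 enters only via n8 and leaves only via the purge: 1815×0.360 = 0.078×(CH4 in n1), and the membrane unit passes all CH4, so CH4 in n11 = CH4 in n1 = 8376.9 kg/h.
H2 in n11: m_A = 1815×0.640 + (1−0.078)·(1−0.440)·m_A, so m_A = 1161.6/0.4837 = 2401.6 kg/h.
n11 = 2401.6 + 8376.9 = 10779 kg/h.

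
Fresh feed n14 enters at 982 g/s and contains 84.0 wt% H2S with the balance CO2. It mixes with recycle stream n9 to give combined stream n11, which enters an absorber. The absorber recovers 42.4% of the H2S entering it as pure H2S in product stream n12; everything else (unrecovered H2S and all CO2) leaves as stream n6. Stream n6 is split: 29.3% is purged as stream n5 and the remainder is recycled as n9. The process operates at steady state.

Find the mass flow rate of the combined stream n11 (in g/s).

CO2 enters only via n14 and leaves only via the purge: 982×0.160 = 0.293×(CO2 in n6), and the absorber passes all CO2, so CO2 in n11 = CO2 in n6 = 536.25 g/s.
H2S in n11: m_A = 982×0.840 + (1−0.293)·(1−0.424)·m_A, so m_A = 824.88/0.5928 = 1391.6 g/s.
n11 = 1391.6 + 536.25 = 1927.8 g/s.

1928 g/s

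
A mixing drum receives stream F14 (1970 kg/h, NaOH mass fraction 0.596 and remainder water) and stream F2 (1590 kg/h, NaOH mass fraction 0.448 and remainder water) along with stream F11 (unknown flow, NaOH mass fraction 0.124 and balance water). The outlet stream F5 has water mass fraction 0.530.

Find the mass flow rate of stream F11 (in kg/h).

616.3 kg/h

Let F11 be the unknown flow. Total out = 3560 + F11.
water balance: 1673.6 + 0.876·F11 = 0.530·(3560 + F11)
(0.876 − 0.530)·F11 = 0.530×3560 − 1673.6 = 213.24
F11 = 213.24 / 0.346 = 616.3 kg/h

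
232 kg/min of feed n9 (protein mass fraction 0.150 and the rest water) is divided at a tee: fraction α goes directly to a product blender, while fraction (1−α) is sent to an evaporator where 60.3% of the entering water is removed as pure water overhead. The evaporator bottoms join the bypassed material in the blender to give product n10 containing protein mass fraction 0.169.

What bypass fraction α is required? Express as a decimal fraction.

0.781

All 232×0.150 = 34.8 kg/min of protein reaches n10, so n10 = 34.8/0.169 = 205.92 kg/min and vapour = 26.083 kg/min.
The evaporator receives (1−α)·232 of feed at 0.850 water and removes 0.603 of that water:
0.603×0.850×(1−α)×232 = 26.083
(1−α) = 26.083/118.91 = 0.2193;  α = 0.7807.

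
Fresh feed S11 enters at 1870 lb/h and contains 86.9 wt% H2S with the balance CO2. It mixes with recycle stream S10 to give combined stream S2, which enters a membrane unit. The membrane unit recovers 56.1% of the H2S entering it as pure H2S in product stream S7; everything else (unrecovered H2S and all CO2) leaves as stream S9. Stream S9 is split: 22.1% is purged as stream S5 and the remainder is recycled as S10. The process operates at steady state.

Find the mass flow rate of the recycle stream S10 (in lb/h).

CO2 enters only via S11 and leaves only via the purge: 1870×0.131 = 0.221×(CO2 in S9), and the membrane unit passes all CO2, so CO2 in S2 = CO2 in S9 = 1108.5 lb/h.
H2S in S2: m_A = 1870×0.869 + (1−0.221)·(1−0.561)·m_A, so m_A = 1625/0.6580 = 2469.6 lb/h.
S9 = (1−0.561)×2469.6 + 1108.5 = 2192.6 lb/h.
Recycle S10 = (1−0.221)×2192.6 = 1708 lb/h.

1708 lb/h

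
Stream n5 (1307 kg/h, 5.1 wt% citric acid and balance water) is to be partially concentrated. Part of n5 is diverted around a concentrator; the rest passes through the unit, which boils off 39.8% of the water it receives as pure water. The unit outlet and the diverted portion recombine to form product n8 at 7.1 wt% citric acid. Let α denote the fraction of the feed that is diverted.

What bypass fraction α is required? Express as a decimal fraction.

0.254

All 1307×0.051 = 66.657 kg/h of citric acid reaches n8, so n8 = 66.657/0.071 = 938.83 kg/h and vapour = 368.17 kg/h.
The evaporator receives (1−α)·1307 of feed at 0.949 water and removes 0.398 of that water:
0.398×0.949×(1−α)×1307 = 368.17
(1−α) = 368.17/493.66 = 0.7458;  α = 0.2542.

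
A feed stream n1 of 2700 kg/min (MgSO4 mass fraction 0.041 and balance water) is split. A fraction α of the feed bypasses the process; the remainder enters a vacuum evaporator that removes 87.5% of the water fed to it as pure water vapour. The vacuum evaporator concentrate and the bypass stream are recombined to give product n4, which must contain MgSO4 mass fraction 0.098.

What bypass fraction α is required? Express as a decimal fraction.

0.307

All 2700×0.041 = 110.7 kg/min of MgSO4 reaches n4, so n4 = 110.7/0.098 = 1129.6 kg/min and vapour = 1570.4 kg/min.
The evaporator receives (1−α)·2700 of feed at 0.959 water and removes 0.875 of that water:
0.875×0.959×(1−α)×2700 = 1570.4
(1−α) = 1570.4/2265.6 = 0.6931;  α = 0.3069.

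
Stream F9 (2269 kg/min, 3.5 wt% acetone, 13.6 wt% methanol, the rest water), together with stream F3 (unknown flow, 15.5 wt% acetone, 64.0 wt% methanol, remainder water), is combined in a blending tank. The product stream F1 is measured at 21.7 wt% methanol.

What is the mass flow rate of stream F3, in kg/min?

434.5 kg/min

Let F3 be the unknown flow. Total out = 2269 + F3.
methanol balance: 308.58 + 0.640·F3 = 0.217·(2269 + F3)
(0.640 − 0.217)·F3 = 0.217×2269 − 308.58 = 183.79
F3 = 183.79 / 0.423 = 434.49 kg/min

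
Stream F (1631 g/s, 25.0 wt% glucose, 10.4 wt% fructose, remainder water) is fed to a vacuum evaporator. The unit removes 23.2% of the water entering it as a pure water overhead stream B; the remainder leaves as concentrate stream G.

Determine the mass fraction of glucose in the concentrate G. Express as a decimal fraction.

0.294

glucose is not removed: 1631×0.250 = 407.75 g/s of glucose enters G.
water entering = 1631×0.646 = 1053.6 g/s; overhead removed = 0.232×1053.6 = 244.44 g/s.
Concentrate = 1631 − 244.44 = 1386.6 g/s.
Mass fraction = 407.75/1386.6 = 0.294.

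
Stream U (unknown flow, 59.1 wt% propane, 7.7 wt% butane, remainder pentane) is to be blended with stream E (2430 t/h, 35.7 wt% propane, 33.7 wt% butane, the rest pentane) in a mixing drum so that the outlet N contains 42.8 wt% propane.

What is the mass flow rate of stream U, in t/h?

1058 t/h

Let U be the unknown flow. Total out = 2430 + U.
propane balance: 867.51 + 0.591·U = 0.428·(2430 + U)
(0.591 − 0.428)·U = 0.428×2430 − 867.51 = 172.53
U = 172.53 / 0.163 = 1058.5 t/h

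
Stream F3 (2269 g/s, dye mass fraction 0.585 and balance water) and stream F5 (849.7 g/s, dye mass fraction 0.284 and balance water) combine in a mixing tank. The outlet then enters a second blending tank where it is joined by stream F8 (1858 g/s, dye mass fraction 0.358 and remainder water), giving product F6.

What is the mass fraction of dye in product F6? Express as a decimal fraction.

0.449

Overall, product flow = 4976.7 g/s.
dye in = 2269×0.585 + 849.7×0.284 + 1858×0.358 = 2233.8 g/s.
dye fraction in F6 = 0.449.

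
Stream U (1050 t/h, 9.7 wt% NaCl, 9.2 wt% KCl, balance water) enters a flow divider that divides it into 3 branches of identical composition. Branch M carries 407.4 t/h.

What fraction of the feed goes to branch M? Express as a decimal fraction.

0.388

Fraction to M = 407.4/1050 = 0.3880.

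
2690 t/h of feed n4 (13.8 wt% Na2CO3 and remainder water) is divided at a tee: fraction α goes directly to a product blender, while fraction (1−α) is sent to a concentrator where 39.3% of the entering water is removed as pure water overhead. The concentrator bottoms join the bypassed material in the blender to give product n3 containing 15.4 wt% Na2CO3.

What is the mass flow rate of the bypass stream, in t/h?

All 2690×0.138 = 371.22 t/h of Na2CO3 reaches n3, so n3 = 371.22/0.154 = 2410.5 t/h and vapour = 279.48 t/h.
The evaporator receives (1−α)·2690 of feed at 0.862 water and removes 0.393 of that water:
0.393×0.862×(1−α)×2690 = 279.48
(1−α) = 279.48/911.28 = 0.3067;  α = 0.6933.
Bypass flow = 0.6933×2690 = 1865 t/h.

1865 t/h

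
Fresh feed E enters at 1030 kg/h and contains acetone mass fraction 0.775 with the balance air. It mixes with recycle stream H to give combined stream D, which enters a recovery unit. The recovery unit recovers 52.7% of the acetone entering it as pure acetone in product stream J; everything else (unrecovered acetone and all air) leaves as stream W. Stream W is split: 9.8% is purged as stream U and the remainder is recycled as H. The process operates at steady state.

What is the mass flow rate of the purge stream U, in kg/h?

296.3 kg/h

air enters only via E and leaves only via the purge: 1030×0.225 = 0.098×(air in W), and the recovery unit passes all air, so air in D = air in W = 2364.8 kg/h.
acetone in D: m_A = 1030×0.775 + (1−0.098)·(1−0.527)·m_A, so m_A = 798.25/0.5734 = 1392.2 kg/h.
W = (1−0.527)×1392.2 + 2364.8 = 3023.3 kg/h.
Purge U = 0.098×3023.3 = 296.29 kg/h.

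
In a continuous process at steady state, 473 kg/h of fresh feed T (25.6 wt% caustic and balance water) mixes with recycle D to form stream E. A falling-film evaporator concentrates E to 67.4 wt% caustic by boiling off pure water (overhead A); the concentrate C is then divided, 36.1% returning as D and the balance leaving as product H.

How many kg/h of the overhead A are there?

Overall caustic balance (none leaves overhead): caustic in fresh feed = caustic in product, i.e. 473×0.256 = (1−0.361)·C·0.674.
C = 121.09/(0.674×0.639) = 281.15 kg/h.
Recycle D = 0.361×281.15 = 101.5 kg/h.
Combined feed E = 473 + 101.5 = 574.5 kg/h.
Overhead A = E − C = 574.5 − 281.15 = 293.34 kg/h.

293.3 kg/h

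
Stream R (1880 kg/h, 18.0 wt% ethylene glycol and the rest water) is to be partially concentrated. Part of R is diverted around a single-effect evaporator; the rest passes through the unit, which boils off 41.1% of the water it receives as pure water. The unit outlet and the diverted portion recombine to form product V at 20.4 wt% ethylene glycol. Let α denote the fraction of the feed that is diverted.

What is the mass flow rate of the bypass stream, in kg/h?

All 1880×0.180 = 338.4 kg/h of ethylene glycol reaches V, so V = 338.4/0.204 = 1658.8 kg/h and vapour = 221.18 kg/h.
The evaporator receives (1−α)·1880 of feed at 0.820 water and removes 0.411 of that water:
0.411×0.820×(1−α)×1880 = 221.18
(1−α) = 221.18/633.6 = 0.3491;  α = 0.6509.
Bypass flow = 0.6509×1880 = 1223.7 kg/h.

1224 kg/h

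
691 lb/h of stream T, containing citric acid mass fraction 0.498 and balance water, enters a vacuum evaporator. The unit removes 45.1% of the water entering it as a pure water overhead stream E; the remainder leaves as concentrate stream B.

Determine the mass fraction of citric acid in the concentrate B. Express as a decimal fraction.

0.644

citric acid is not removed: 691×0.498 = 344.12 lb/h of citric acid enters B.
water entering = 691×0.502 = 346.88 lb/h; overhead removed = 0.451×346.88 = 156.44 lb/h.
Concentrate = 691 − 156.44 = 534.56 lb/h.
Mass fraction = 344.12/534.56 = 0.644.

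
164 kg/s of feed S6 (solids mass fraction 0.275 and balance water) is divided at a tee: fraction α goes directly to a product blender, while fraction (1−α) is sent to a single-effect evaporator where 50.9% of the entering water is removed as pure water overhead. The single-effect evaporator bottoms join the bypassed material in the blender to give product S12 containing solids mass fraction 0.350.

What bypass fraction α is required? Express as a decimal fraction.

0.419

All 164×0.275 = 45.1 kg/s of solids reaches S12, so S12 = 45.1/0.350 = 128.86 kg/s and vapour = 35.143 kg/s.
The evaporator receives (1−α)·164 of feed at 0.725 water and removes 0.509 of that water:
0.509×0.725×(1−α)×164 = 35.143
(1−α) = 35.143/60.52 = 0.5807;  α = 0.4193.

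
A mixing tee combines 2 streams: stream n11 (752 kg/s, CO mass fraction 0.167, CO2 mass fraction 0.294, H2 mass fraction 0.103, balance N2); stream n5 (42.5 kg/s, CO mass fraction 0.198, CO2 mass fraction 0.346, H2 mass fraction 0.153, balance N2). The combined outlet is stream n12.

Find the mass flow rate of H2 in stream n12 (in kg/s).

83.96 kg/s

H2 out = H2 in = 752×0.103 + 42.5×0.153 = 83.958 kg/s.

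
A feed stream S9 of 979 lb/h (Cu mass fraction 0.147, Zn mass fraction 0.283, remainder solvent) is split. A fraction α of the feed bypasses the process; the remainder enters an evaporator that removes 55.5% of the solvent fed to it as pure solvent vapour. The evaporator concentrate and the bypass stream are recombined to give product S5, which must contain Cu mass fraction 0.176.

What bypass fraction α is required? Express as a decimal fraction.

All 979×0.147 = 143.91 lb/h of Cu reaches S5, so S5 = 143.91/0.176 = 817.69 lb/h and vapour = 161.31 lb/h.
The evaporator receives (1−α)·979 of feed at 0.570 solvent and removes 0.555 of that solvent:
0.555×0.570×(1−α)×979 = 161.31
(1−α) = 161.31/309.71 = 0.5209;  α = 0.4791.

0.479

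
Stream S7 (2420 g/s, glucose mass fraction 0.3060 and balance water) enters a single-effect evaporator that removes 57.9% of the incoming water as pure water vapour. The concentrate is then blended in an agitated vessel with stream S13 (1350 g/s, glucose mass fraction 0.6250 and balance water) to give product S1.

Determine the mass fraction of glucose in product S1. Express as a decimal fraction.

0.5663

Vapour removed = 0.579×0.694×2420 = 972.42 g/s; concentrate = 1447.6 g/s.
glucose reaching the mixer = 740.52 (from concentrate) + 1350×0.625 = 1584.3 g/s.
Product flow = 1447.6 + 1350 = 2797.6 g/s; glucose fraction = 0.5663.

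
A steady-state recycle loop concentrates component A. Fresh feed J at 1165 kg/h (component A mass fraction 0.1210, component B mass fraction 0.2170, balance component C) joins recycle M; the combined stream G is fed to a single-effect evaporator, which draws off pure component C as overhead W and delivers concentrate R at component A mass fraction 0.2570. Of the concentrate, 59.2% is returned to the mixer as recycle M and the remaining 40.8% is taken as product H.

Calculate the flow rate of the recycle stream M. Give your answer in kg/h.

Overall component A balance (none leaves overhead): component A in fresh feed = component A in product, i.e. 1165×0.121 = (1−0.592)·R·0.257.
R = 140.97/(0.257×0.408) = 1344.4 kg/h.
Recycle M = 0.592×1344.4 = 795.87 kg/h.

795.9 kg/h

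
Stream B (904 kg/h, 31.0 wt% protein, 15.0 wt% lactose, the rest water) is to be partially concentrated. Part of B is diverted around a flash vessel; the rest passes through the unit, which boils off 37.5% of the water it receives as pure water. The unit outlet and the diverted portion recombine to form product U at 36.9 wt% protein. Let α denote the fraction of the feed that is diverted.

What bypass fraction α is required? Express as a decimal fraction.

0.210

All 904×0.310 = 280.24 kg/h of protein reaches U, so U = 280.24/0.369 = 759.46 kg/h and vapour = 144.54 kg/h.
The evaporator receives (1−α)·904 of feed at 0.540 water and removes 0.375 of that water:
0.375×0.540×(1−α)×904 = 144.54
(1−α) = 144.54/183.06 = 0.7896;  α = 0.2104.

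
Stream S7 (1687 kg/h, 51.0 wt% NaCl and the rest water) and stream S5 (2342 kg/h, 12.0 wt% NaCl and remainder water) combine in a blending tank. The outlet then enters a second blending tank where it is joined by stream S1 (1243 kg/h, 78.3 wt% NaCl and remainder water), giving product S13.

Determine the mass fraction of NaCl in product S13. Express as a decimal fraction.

Overall, product flow = 5272 kg/h.
NaCl in = 1687×0.510 + 2342×0.120 + 1243×0.783 = 2114.7 kg/h.
NaCl fraction in S13 = 0.401.

0.401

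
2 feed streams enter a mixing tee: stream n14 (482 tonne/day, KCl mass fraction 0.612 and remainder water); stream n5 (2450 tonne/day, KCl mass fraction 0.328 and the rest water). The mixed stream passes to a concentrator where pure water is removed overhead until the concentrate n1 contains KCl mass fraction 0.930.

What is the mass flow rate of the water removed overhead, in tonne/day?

1751 tonne/day

KCl entering = 482×0.612 + 2450×0.328 = 1098.6 tonne/day.
All KCl reports to n1, so n1 = 1098.6/0.930 = 1181.3 tonne/day.
Total feed = 2932 tonne/day; overhead = 2932 − 1181.3 = 1750.7 tonne/day.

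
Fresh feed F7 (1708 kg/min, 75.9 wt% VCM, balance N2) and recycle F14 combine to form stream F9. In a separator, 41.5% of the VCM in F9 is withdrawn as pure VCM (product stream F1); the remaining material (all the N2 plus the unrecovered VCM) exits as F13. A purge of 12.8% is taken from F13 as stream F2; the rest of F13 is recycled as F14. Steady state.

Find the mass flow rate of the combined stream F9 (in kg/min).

5862 kg/min

N2 enters only via F7 and leaves only via the purge: 1708×0.241 = 0.128×(N2 in F13), and the separator passes all N2, so N2 in F9 = N2 in F13 = 3215.8 kg/min.
VCM in F9: m_A = 1708×0.759 + (1−0.128)·(1−0.415)·m_A, so m_A = 1296.4/0.4899 = 2646.3 kg/min.
F9 = 2646.3 + 3215.8 = 5862.1 kg/min.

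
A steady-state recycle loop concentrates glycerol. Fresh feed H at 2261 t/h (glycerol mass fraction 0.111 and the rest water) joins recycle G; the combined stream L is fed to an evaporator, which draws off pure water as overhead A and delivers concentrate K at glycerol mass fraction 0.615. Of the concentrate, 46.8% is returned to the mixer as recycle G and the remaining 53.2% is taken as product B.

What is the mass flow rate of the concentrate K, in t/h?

767.1 t/h

Overall glycerol balance (none leaves overhead): glycerol in fresh feed = glycerol in product, i.e. 2261×0.111 = (1−0.468)·K·0.615.
K = 250.97/(0.615×0.532) = 767.07 t/h.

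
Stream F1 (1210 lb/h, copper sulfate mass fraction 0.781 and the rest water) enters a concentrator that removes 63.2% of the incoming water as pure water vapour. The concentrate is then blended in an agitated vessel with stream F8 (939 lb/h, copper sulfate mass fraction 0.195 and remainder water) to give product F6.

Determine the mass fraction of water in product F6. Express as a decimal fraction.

0.431

Vapour removed = 0.632×0.219×1210 = 167.47 lb/h; concentrate = 1042.5 lb/h.
water reaching the mixer = 97.516 (from concentrate) + 939×0.805 = 853.41 lb/h.
Product flow = 1042.5 + 939 = 1981.5 lb/h; water fraction = 0.431.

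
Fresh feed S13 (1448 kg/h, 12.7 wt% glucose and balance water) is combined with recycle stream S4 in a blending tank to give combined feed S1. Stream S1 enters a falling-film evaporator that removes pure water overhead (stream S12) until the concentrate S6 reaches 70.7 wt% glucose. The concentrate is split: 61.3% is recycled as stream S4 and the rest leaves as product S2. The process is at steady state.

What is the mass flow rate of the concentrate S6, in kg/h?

672.1 kg/h

Overall glucose balance (none leaves overhead): glucose in fresh feed = glucose in product, i.e. 1448×0.127 = (1−0.613)·S6·0.707.
S6 = 183.9/(0.707×0.387) = 672.11 kg/h.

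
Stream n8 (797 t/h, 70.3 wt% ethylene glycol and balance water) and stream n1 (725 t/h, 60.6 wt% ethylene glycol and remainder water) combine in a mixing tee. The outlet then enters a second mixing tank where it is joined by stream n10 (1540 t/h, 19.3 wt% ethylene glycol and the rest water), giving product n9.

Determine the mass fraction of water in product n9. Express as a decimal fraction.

Overall, product flow = 3062 t/h.
water in = 797×0.297 + 725×0.394 + 1540×0.807 = 1765.1 t/h.
water fraction in n9 = 0.576.

0.576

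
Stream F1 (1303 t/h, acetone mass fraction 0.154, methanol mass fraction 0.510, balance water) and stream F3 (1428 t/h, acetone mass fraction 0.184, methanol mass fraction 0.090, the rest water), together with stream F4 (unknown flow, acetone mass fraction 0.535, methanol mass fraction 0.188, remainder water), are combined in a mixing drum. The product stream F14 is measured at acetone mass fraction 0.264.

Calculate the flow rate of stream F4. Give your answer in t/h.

Let F4 be the unknown flow. Total out = 2731 + F4.
acetone balance: 463.41 + 0.535·F4 = 0.264·(2731 + F4)
(0.535 − 0.264)·F4 = 0.264×2731 − 463.41 = 257.57
F4 = 257.57 / 0.271 = 950.44 t/h

950.4 t/h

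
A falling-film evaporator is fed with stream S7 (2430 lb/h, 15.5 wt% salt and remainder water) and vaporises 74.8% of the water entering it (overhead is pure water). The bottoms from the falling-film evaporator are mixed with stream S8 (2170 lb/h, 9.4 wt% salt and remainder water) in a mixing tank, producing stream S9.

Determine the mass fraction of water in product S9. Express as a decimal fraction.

0.8105

Vapour removed = 0.748×0.845×2430 = 1535.9 lb/h; concentrate = 894.09 lb/h.
water reaching the mixer = 517.44 (from concentrate) + 2170×0.906 = 2483.5 lb/h.
Product flow = 894.09 + 2170 = 3064.1 lb/h; water fraction = 0.8105.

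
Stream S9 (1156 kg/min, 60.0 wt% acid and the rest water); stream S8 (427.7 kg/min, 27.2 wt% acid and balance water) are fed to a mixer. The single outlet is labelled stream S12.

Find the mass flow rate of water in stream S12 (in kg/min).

water out = water in = 1156×0.400 + 427.7×0.728 = 773.77 kg/min.

773.8 kg/min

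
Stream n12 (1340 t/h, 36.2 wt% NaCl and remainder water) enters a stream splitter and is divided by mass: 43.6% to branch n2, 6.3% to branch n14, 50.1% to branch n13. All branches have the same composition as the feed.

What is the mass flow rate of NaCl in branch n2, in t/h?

211.5 t/h

Branch n2 total = 0.436×1340 = 584.24 t/h.
NaCl in n2 = 0.362×584.24 = 211.49 t/h.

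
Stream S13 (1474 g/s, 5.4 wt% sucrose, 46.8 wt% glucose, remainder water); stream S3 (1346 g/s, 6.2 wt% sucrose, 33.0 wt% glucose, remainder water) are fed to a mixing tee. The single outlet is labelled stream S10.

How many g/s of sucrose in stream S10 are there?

163 g/s

sucrose out = sucrose in = 1474×0.054 + 1346×0.062 = 163.05 g/s.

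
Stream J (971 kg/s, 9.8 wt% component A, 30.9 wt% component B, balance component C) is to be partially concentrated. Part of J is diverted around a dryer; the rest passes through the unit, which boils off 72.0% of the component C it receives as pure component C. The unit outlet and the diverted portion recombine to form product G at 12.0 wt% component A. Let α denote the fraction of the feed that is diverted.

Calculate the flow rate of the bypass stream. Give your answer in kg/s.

554.1 kg/s

All 971×0.098 = 95.158 kg/s of component A reaches G, so G = 95.158/0.120 = 792.98 kg/s and vapour = 178.02 kg/s.
The evaporator receives (1−α)·971 of feed at 0.593 component C and removes 0.720 of that component C:
0.720×0.593×(1−α)×971 = 178.02
(1−α) = 178.02/414.58 = 0.4294;  α = 0.5706.
Bypass flow = 0.5706×971 = 554.06 kg/s.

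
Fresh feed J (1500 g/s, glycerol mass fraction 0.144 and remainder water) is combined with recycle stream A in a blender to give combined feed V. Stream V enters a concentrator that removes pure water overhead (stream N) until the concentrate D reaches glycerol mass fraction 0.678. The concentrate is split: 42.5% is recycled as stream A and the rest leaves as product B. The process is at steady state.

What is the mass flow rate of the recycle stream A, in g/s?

Overall glycerol balance (none leaves overhead): glycerol in fresh feed = glycerol in product, i.e. 1500×0.144 = (1−0.425)·D·0.678.
D = 216/(0.678×0.575) = 554.06 g/s.
Recycle A = 0.425×554.06 = 235.48 g/s.

235.5 g/s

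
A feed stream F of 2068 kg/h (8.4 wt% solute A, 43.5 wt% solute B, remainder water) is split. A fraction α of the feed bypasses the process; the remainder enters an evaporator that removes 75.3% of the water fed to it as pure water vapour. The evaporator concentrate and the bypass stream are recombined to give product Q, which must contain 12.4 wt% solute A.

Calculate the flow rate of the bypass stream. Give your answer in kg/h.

226.2 kg/h

All 2068×0.084 = 173.71 kg/h of solute A reaches Q, so Q = 173.71/0.124 = 1400.9 kg/h and vapour = 667.1 kg/h.
The evaporator receives (1−α)·2068 of feed at 0.481 water and removes 0.753 of that water:
0.753×0.481×(1−α)×2068 = 667.1
(1−α) = 667.1/749.02 = 0.8906;  α = 0.1094.
Bypass flow = 0.1094×2068 = 226.17 kg/h.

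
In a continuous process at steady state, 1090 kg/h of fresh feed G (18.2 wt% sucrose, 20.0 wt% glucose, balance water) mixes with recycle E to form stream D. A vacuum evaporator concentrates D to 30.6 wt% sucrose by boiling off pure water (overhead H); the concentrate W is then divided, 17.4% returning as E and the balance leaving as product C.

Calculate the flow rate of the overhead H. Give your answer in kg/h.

Overall sucrose balance (none leaves overhead): sucrose in fresh feed = sucrose in product, i.e. 1090×0.182 = (1−0.174)·W·0.306.
W = 198.38/(0.306×0.826) = 784.87 kg/h.
Recycle E = 0.174×784.87 = 136.57 kg/h.
Combined feed D = 1090 + 136.57 = 1226.6 kg/h.
Overhead H = D − W = 1226.6 − 784.87 = 441.7 kg/h.

441.7 kg/h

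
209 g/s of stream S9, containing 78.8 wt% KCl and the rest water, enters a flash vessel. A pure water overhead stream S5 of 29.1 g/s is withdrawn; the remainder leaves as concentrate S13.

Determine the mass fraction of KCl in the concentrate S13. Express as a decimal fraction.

KCl is not removed: 209×0.788 = 164.69 g/s of KCl enters S13.
Concentrate = 209 − 29.1 = 179.9 g/s.
Mass fraction = 164.69/179.9 = 0.9155.

0.9155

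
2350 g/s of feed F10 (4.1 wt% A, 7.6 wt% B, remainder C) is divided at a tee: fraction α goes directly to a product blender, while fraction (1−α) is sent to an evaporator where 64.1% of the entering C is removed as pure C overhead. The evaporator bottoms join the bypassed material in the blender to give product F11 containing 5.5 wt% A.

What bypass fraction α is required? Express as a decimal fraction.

0.550

All 2350×0.041 = 96.35 g/s of A reaches F11, so F11 = 96.35/0.055 = 1751.8 g/s and vapour = 598.18 g/s.
The evaporator receives (1−α)·2350 of feed at 0.883 C and removes 0.641 of that C:
0.641×0.883×(1−α)×2350 = 598.18
(1−α) = 598.18/1330.1 = 0.4497;  α = 0.5503.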